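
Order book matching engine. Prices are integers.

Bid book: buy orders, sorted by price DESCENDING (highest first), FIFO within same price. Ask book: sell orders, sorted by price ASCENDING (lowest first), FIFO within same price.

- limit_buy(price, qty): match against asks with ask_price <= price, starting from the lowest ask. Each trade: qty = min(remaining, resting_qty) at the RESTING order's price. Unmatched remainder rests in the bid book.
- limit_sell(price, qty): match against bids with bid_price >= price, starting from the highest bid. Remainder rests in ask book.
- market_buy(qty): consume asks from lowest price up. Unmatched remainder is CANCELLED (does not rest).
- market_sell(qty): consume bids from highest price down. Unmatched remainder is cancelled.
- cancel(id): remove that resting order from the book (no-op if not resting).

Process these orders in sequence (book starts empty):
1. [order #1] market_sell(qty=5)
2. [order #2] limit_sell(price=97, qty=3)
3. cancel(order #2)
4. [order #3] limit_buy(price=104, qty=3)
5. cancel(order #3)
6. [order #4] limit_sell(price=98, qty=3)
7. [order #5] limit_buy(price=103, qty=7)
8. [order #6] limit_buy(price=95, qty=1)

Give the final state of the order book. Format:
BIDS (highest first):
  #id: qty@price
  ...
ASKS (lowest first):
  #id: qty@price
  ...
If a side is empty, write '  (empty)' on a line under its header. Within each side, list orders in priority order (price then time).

Answer: BIDS (highest first):
  #5: 4@103
  #6: 1@95
ASKS (lowest first):
  (empty)

Derivation:
After op 1 [order #1] market_sell(qty=5): fills=none; bids=[-] asks=[-]
After op 2 [order #2] limit_sell(price=97, qty=3): fills=none; bids=[-] asks=[#2:3@97]
After op 3 cancel(order #2): fills=none; bids=[-] asks=[-]
After op 4 [order #3] limit_buy(price=104, qty=3): fills=none; bids=[#3:3@104] asks=[-]
After op 5 cancel(order #3): fills=none; bids=[-] asks=[-]
After op 6 [order #4] limit_sell(price=98, qty=3): fills=none; bids=[-] asks=[#4:3@98]
After op 7 [order #5] limit_buy(price=103, qty=7): fills=#5x#4:3@98; bids=[#5:4@103] asks=[-]
After op 8 [order #6] limit_buy(price=95, qty=1): fills=none; bids=[#5:4@103 #6:1@95] asks=[-]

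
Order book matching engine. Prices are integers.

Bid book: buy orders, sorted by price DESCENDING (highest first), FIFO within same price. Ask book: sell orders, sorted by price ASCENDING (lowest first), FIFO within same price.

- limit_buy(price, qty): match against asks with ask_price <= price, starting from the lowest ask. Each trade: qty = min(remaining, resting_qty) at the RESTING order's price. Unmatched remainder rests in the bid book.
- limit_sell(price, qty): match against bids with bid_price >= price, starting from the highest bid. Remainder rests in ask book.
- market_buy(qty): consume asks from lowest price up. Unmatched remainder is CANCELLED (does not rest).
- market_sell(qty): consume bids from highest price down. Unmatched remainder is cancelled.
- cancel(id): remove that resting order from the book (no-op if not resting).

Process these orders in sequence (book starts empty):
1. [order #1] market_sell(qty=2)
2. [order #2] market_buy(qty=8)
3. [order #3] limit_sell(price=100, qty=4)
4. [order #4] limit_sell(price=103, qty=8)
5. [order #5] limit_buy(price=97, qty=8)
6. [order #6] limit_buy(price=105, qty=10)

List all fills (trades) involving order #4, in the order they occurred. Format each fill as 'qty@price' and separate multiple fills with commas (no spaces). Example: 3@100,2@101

Answer: 6@103

Derivation:
After op 1 [order #1] market_sell(qty=2): fills=none; bids=[-] asks=[-]
After op 2 [order #2] market_buy(qty=8): fills=none; bids=[-] asks=[-]
After op 3 [order #3] limit_sell(price=100, qty=4): fills=none; bids=[-] asks=[#3:4@100]
After op 4 [order #4] limit_sell(price=103, qty=8): fills=none; bids=[-] asks=[#3:4@100 #4:8@103]
After op 5 [order #5] limit_buy(price=97, qty=8): fills=none; bids=[#5:8@97] asks=[#3:4@100 #4:8@103]
After op 6 [order #6] limit_buy(price=105, qty=10): fills=#6x#3:4@100 #6x#4:6@103; bids=[#5:8@97] asks=[#4:2@103]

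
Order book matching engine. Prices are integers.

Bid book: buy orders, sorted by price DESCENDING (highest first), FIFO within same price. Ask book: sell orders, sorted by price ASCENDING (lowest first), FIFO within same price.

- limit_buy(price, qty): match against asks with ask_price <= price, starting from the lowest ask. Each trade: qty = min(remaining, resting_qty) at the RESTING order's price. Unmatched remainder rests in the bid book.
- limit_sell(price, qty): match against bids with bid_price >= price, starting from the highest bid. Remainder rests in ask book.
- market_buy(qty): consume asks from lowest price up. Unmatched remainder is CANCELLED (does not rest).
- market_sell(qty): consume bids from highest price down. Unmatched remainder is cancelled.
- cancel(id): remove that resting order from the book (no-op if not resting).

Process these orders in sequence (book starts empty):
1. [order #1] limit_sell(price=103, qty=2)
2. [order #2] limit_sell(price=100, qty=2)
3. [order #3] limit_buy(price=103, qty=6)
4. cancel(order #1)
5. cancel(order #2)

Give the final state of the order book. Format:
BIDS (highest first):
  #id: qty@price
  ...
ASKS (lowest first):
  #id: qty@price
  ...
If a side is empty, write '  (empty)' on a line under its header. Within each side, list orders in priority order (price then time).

Answer: BIDS (highest first):
  #3: 2@103
ASKS (lowest first):
  (empty)

Derivation:
After op 1 [order #1] limit_sell(price=103, qty=2): fills=none; bids=[-] asks=[#1:2@103]
After op 2 [order #2] limit_sell(price=100, qty=2): fills=none; bids=[-] asks=[#2:2@100 #1:2@103]
After op 3 [order #3] limit_buy(price=103, qty=6): fills=#3x#2:2@100 #3x#1:2@103; bids=[#3:2@103] asks=[-]
After op 4 cancel(order #1): fills=none; bids=[#3:2@103] asks=[-]
After op 5 cancel(order #2): fills=none; bids=[#3:2@103] asks=[-]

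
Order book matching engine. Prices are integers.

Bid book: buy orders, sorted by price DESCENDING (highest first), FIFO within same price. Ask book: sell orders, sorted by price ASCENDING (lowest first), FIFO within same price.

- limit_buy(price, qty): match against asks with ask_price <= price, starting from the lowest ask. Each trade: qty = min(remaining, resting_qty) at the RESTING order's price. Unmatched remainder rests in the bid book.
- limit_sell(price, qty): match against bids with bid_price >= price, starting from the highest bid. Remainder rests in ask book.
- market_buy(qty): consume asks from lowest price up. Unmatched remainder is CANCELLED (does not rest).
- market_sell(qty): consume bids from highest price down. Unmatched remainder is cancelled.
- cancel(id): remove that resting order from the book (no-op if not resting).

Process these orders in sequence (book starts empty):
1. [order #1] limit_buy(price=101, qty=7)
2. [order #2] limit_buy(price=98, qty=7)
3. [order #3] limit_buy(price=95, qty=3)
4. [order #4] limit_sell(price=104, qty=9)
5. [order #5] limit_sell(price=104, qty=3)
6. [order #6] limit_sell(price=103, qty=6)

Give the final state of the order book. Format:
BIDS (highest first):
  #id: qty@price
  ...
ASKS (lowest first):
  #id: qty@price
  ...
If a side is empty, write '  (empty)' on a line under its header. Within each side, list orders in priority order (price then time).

After op 1 [order #1] limit_buy(price=101, qty=7): fills=none; bids=[#1:7@101] asks=[-]
After op 2 [order #2] limit_buy(price=98, qty=7): fills=none; bids=[#1:7@101 #2:7@98] asks=[-]
After op 3 [order #3] limit_buy(price=95, qty=3): fills=none; bids=[#1:7@101 #2:7@98 #3:3@95] asks=[-]
After op 4 [order #4] limit_sell(price=104, qty=9): fills=none; bids=[#1:7@101 #2:7@98 #3:3@95] asks=[#4:9@104]
After op 5 [order #5] limit_sell(price=104, qty=3): fills=none; bids=[#1:7@101 #2:7@98 #3:3@95] asks=[#4:9@104 #5:3@104]
After op 6 [order #6] limit_sell(price=103, qty=6): fills=none; bids=[#1:7@101 #2:7@98 #3:3@95] asks=[#6:6@103 #4:9@104 #5:3@104]

Answer: BIDS (highest first):
  #1: 7@101
  #2: 7@98
  #3: 3@95
ASKS (lowest first):
  #6: 6@103
  #4: 9@104
  #5: 3@104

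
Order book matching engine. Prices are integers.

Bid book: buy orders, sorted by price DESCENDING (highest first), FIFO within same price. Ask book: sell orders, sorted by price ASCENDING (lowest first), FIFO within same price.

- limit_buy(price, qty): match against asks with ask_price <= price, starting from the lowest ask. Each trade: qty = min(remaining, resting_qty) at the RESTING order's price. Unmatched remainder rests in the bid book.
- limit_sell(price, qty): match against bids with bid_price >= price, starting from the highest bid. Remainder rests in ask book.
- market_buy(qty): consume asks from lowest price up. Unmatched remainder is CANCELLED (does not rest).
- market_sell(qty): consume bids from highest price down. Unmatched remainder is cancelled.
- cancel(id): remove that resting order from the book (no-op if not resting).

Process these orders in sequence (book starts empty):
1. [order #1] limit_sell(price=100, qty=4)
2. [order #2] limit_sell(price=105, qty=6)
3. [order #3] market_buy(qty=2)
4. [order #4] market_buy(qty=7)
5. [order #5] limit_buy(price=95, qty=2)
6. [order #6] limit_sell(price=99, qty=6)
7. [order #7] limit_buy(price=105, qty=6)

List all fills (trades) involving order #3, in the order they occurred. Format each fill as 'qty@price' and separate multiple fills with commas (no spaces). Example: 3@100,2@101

Answer: 2@100

Derivation:
After op 1 [order #1] limit_sell(price=100, qty=4): fills=none; bids=[-] asks=[#1:4@100]
After op 2 [order #2] limit_sell(price=105, qty=6): fills=none; bids=[-] asks=[#1:4@100 #2:6@105]
After op 3 [order #3] market_buy(qty=2): fills=#3x#1:2@100; bids=[-] asks=[#1:2@100 #2:6@105]
After op 4 [order #4] market_buy(qty=7): fills=#4x#1:2@100 #4x#2:5@105; bids=[-] asks=[#2:1@105]
After op 5 [order #5] limit_buy(price=95, qty=2): fills=none; bids=[#5:2@95] asks=[#2:1@105]
After op 6 [order #6] limit_sell(price=99, qty=6): fills=none; bids=[#5:2@95] asks=[#6:6@99 #2:1@105]
After op 7 [order #7] limit_buy(price=105, qty=6): fills=#7x#6:6@99; bids=[#5:2@95] asks=[#2:1@105]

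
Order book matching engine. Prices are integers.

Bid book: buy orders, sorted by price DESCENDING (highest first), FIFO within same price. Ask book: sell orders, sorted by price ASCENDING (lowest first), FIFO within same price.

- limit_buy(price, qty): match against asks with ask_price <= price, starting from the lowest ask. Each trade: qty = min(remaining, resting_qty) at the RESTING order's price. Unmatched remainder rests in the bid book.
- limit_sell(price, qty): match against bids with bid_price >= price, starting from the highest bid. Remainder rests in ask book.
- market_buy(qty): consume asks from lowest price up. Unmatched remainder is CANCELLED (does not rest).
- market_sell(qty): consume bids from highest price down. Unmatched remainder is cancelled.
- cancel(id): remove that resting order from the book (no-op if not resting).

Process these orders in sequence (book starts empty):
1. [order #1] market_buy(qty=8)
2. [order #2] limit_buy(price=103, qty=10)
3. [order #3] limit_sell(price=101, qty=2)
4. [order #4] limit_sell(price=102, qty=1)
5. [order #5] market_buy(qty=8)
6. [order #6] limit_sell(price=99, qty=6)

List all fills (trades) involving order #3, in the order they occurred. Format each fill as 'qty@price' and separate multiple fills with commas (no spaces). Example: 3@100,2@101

After op 1 [order #1] market_buy(qty=8): fills=none; bids=[-] asks=[-]
After op 2 [order #2] limit_buy(price=103, qty=10): fills=none; bids=[#2:10@103] asks=[-]
After op 3 [order #3] limit_sell(price=101, qty=2): fills=#2x#3:2@103; bids=[#2:8@103] asks=[-]
After op 4 [order #4] limit_sell(price=102, qty=1): fills=#2x#4:1@103; bids=[#2:7@103] asks=[-]
After op 5 [order #5] market_buy(qty=8): fills=none; bids=[#2:7@103] asks=[-]
After op 6 [order #6] limit_sell(price=99, qty=6): fills=#2x#6:6@103; bids=[#2:1@103] asks=[-]

Answer: 2@103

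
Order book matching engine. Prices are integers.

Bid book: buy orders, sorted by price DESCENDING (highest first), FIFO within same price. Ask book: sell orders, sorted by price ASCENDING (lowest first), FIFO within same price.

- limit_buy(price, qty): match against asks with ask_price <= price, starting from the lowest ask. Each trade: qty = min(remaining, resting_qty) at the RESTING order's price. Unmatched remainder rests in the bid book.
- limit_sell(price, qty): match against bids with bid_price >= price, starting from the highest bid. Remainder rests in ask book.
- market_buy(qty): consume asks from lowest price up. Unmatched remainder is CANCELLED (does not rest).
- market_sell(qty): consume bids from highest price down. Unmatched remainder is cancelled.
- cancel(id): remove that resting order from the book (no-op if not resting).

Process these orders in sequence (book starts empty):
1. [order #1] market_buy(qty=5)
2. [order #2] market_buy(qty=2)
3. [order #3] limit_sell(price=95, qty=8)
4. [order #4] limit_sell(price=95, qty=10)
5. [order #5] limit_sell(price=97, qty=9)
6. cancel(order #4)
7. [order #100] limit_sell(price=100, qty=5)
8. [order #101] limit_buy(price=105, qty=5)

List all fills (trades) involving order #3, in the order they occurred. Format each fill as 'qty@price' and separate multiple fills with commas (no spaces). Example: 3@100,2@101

Answer: 5@95

Derivation:
After op 1 [order #1] market_buy(qty=5): fills=none; bids=[-] asks=[-]
After op 2 [order #2] market_buy(qty=2): fills=none; bids=[-] asks=[-]
After op 3 [order #3] limit_sell(price=95, qty=8): fills=none; bids=[-] asks=[#3:8@95]
After op 4 [order #4] limit_sell(price=95, qty=10): fills=none; bids=[-] asks=[#3:8@95 #4:10@95]
After op 5 [order #5] limit_sell(price=97, qty=9): fills=none; bids=[-] asks=[#3:8@95 #4:10@95 #5:9@97]
After op 6 cancel(order #4): fills=none; bids=[-] asks=[#3:8@95 #5:9@97]
After op 7 [order #100] limit_sell(price=100, qty=5): fills=none; bids=[-] asks=[#3:8@95 #5:9@97 #100:5@100]
After op 8 [order #101] limit_buy(price=105, qty=5): fills=#101x#3:5@95; bids=[-] asks=[#3:3@95 #5:9@97 #100:5@100]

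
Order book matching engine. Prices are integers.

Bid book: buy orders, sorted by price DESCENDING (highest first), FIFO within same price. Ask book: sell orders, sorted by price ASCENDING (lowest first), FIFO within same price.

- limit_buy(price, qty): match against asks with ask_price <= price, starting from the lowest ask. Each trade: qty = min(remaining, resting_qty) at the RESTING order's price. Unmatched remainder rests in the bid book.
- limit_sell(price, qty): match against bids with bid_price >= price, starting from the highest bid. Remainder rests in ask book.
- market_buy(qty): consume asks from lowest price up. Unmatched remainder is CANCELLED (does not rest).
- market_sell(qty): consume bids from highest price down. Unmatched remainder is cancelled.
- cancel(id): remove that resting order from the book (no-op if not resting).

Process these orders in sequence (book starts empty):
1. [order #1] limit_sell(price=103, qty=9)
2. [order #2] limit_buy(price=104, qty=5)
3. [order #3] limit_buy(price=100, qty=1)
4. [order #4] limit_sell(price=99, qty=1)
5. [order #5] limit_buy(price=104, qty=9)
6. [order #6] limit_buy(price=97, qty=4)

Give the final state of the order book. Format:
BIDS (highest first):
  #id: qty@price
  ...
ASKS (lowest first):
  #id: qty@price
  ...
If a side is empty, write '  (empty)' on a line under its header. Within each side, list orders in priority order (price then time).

Answer: BIDS (highest first):
  #5: 5@104
  #6: 4@97
ASKS (lowest first):
  (empty)

Derivation:
After op 1 [order #1] limit_sell(price=103, qty=9): fills=none; bids=[-] asks=[#1:9@103]
After op 2 [order #2] limit_buy(price=104, qty=5): fills=#2x#1:5@103; bids=[-] asks=[#1:4@103]
After op 3 [order #3] limit_buy(price=100, qty=1): fills=none; bids=[#3:1@100] asks=[#1:4@103]
After op 4 [order #4] limit_sell(price=99, qty=1): fills=#3x#4:1@100; bids=[-] asks=[#1:4@103]
After op 5 [order #5] limit_buy(price=104, qty=9): fills=#5x#1:4@103; bids=[#5:5@104] asks=[-]
After op 6 [order #6] limit_buy(price=97, qty=4): fills=none; bids=[#5:5@104 #6:4@97] asks=[-]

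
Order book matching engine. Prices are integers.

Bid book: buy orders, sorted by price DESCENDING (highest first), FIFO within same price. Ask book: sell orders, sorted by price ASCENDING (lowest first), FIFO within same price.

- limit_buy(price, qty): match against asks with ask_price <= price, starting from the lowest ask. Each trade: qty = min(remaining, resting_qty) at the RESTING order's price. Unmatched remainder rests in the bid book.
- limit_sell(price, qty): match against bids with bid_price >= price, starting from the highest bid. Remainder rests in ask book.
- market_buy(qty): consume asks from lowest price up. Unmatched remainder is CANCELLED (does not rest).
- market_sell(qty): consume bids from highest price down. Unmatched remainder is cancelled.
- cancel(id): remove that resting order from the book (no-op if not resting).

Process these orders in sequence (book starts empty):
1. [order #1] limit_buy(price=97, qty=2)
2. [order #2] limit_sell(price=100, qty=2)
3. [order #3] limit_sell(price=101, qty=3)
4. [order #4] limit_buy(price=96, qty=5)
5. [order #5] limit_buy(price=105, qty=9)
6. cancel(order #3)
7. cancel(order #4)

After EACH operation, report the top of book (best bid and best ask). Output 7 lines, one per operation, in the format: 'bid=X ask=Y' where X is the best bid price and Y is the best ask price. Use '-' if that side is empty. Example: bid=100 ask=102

After op 1 [order #1] limit_buy(price=97, qty=2): fills=none; bids=[#1:2@97] asks=[-]
After op 2 [order #2] limit_sell(price=100, qty=2): fills=none; bids=[#1:2@97] asks=[#2:2@100]
After op 3 [order #3] limit_sell(price=101, qty=3): fills=none; bids=[#1:2@97] asks=[#2:2@100 #3:3@101]
After op 4 [order #4] limit_buy(price=96, qty=5): fills=none; bids=[#1:2@97 #4:5@96] asks=[#2:2@100 #3:3@101]
After op 5 [order #5] limit_buy(price=105, qty=9): fills=#5x#2:2@100 #5x#3:3@101; bids=[#5:4@105 #1:2@97 #4:5@96] asks=[-]
After op 6 cancel(order #3): fills=none; bids=[#5:4@105 #1:2@97 #4:5@96] asks=[-]
After op 7 cancel(order #4): fills=none; bids=[#5:4@105 #1:2@97] asks=[-]

Answer: bid=97 ask=-
bid=97 ask=100
bid=97 ask=100
bid=97 ask=100
bid=105 ask=-
bid=105 ask=-
bid=105 ask=-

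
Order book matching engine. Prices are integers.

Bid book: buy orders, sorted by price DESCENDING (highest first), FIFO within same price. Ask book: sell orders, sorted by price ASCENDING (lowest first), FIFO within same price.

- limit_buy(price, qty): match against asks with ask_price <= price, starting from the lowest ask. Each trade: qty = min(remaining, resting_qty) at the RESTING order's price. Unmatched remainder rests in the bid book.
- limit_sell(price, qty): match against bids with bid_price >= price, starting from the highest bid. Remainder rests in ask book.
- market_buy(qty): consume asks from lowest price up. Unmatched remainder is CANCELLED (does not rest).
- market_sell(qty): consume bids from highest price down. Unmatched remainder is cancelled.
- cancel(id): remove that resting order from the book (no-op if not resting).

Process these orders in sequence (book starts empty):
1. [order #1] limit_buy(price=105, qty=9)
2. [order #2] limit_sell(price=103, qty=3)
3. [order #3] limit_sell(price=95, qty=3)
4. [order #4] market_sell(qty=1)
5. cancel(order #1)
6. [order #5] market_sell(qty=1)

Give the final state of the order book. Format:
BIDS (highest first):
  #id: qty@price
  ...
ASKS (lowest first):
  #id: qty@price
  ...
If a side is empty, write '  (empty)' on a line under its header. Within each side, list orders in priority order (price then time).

After op 1 [order #1] limit_buy(price=105, qty=9): fills=none; bids=[#1:9@105] asks=[-]
After op 2 [order #2] limit_sell(price=103, qty=3): fills=#1x#2:3@105; bids=[#1:6@105] asks=[-]
After op 3 [order #3] limit_sell(price=95, qty=3): fills=#1x#3:3@105; bids=[#1:3@105] asks=[-]
After op 4 [order #4] market_sell(qty=1): fills=#1x#4:1@105; bids=[#1:2@105] asks=[-]
After op 5 cancel(order #1): fills=none; bids=[-] asks=[-]
After op 6 [order #5] market_sell(qty=1): fills=none; bids=[-] asks=[-]

Answer: BIDS (highest first):
  (empty)
ASKS (lowest first):
  (empty)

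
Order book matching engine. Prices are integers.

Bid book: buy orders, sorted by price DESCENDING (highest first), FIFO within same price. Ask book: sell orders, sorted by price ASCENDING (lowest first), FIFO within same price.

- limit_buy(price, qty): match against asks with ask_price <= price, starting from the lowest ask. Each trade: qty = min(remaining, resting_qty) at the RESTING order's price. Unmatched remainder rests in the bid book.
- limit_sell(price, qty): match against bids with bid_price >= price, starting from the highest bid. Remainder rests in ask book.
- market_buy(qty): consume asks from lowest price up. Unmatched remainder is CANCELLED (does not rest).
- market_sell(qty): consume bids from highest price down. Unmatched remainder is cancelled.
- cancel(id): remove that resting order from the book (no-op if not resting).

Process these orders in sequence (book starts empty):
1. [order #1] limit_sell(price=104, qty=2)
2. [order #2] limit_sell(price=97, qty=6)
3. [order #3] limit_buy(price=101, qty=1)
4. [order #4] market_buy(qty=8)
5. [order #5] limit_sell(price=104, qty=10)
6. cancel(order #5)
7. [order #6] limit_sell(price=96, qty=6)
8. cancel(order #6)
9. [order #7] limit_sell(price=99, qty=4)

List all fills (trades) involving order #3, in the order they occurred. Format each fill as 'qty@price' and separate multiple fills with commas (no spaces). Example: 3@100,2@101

Answer: 1@97

Derivation:
After op 1 [order #1] limit_sell(price=104, qty=2): fills=none; bids=[-] asks=[#1:2@104]
After op 2 [order #2] limit_sell(price=97, qty=6): fills=none; bids=[-] asks=[#2:6@97 #1:2@104]
After op 3 [order #3] limit_buy(price=101, qty=1): fills=#3x#2:1@97; bids=[-] asks=[#2:5@97 #1:2@104]
After op 4 [order #4] market_buy(qty=8): fills=#4x#2:5@97 #4x#1:2@104; bids=[-] asks=[-]
After op 5 [order #5] limit_sell(price=104, qty=10): fills=none; bids=[-] asks=[#5:10@104]
After op 6 cancel(order #5): fills=none; bids=[-] asks=[-]
After op 7 [order #6] limit_sell(price=96, qty=6): fills=none; bids=[-] asks=[#6:6@96]
After op 8 cancel(order #6): fills=none; bids=[-] asks=[-]
After op 9 [order #7] limit_sell(price=99, qty=4): fills=none; bids=[-] asks=[#7:4@99]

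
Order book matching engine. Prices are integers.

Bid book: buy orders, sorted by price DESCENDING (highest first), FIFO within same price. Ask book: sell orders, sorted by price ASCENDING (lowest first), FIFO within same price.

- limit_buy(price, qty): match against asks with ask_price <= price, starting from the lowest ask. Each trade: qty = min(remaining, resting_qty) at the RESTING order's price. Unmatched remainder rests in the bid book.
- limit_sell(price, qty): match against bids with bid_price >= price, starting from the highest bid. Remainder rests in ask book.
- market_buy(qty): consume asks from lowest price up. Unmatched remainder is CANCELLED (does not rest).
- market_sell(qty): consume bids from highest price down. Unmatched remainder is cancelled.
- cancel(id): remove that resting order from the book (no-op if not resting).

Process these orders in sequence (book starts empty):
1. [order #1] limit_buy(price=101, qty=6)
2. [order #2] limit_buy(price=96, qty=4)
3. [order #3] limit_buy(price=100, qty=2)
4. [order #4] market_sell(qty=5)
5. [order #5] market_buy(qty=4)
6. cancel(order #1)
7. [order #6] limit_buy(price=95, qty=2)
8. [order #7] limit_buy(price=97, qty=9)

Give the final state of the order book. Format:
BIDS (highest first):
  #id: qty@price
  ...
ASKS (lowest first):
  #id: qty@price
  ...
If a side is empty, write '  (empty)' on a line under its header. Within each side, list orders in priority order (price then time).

Answer: BIDS (highest first):
  #3: 2@100
  #7: 9@97
  #2: 4@96
  #6: 2@95
ASKS (lowest first):
  (empty)

Derivation:
After op 1 [order #1] limit_buy(price=101, qty=6): fills=none; bids=[#1:6@101] asks=[-]
After op 2 [order #2] limit_buy(price=96, qty=4): fills=none; bids=[#1:6@101 #2:4@96] asks=[-]
After op 3 [order #3] limit_buy(price=100, qty=2): fills=none; bids=[#1:6@101 #3:2@100 #2:4@96] asks=[-]
After op 4 [order #4] market_sell(qty=5): fills=#1x#4:5@101; bids=[#1:1@101 #3:2@100 #2:4@96] asks=[-]
After op 5 [order #5] market_buy(qty=4): fills=none; bids=[#1:1@101 #3:2@100 #2:4@96] asks=[-]
After op 6 cancel(order #1): fills=none; bids=[#3:2@100 #2:4@96] asks=[-]
After op 7 [order #6] limit_buy(price=95, qty=2): fills=none; bids=[#3:2@100 #2:4@96 #6:2@95] asks=[-]
After op 8 [order #7] limit_buy(price=97, qty=9): fills=none; bids=[#3:2@100 #7:9@97 #2:4@96 #6:2@95] asks=[-]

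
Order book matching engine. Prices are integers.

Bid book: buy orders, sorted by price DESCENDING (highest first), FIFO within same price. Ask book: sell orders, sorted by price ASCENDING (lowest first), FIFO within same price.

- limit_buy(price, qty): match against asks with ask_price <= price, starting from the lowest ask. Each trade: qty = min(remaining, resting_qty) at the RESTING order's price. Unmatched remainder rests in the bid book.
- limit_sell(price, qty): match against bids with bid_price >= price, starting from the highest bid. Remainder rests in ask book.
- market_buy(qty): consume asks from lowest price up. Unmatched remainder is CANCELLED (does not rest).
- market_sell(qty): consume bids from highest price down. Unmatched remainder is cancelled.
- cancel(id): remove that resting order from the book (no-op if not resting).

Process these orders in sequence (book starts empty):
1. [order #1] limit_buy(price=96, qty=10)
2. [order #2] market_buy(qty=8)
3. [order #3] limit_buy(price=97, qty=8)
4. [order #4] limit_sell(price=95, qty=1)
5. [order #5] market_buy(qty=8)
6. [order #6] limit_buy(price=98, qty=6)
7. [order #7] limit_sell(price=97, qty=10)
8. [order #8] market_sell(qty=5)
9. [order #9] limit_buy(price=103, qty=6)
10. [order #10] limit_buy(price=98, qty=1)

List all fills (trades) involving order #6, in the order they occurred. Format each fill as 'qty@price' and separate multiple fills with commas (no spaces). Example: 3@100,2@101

After op 1 [order #1] limit_buy(price=96, qty=10): fills=none; bids=[#1:10@96] asks=[-]
After op 2 [order #2] market_buy(qty=8): fills=none; bids=[#1:10@96] asks=[-]
After op 3 [order #3] limit_buy(price=97, qty=8): fills=none; bids=[#3:8@97 #1:10@96] asks=[-]
After op 4 [order #4] limit_sell(price=95, qty=1): fills=#3x#4:1@97; bids=[#3:7@97 #1:10@96] asks=[-]
After op 5 [order #5] market_buy(qty=8): fills=none; bids=[#3:7@97 #1:10@96] asks=[-]
After op 6 [order #6] limit_buy(price=98, qty=6): fills=none; bids=[#6:6@98 #3:7@97 #1:10@96] asks=[-]
After op 7 [order #7] limit_sell(price=97, qty=10): fills=#6x#7:6@98 #3x#7:4@97; bids=[#3:3@97 #1:10@96] asks=[-]
After op 8 [order #8] market_sell(qty=5): fills=#3x#8:3@97 #1x#8:2@96; bids=[#1:8@96] asks=[-]
After op 9 [order #9] limit_buy(price=103, qty=6): fills=none; bids=[#9:6@103 #1:8@96] asks=[-]
After op 10 [order #10] limit_buy(price=98, qty=1): fills=none; bids=[#9:6@103 #10:1@98 #1:8@96] asks=[-]

Answer: 6@98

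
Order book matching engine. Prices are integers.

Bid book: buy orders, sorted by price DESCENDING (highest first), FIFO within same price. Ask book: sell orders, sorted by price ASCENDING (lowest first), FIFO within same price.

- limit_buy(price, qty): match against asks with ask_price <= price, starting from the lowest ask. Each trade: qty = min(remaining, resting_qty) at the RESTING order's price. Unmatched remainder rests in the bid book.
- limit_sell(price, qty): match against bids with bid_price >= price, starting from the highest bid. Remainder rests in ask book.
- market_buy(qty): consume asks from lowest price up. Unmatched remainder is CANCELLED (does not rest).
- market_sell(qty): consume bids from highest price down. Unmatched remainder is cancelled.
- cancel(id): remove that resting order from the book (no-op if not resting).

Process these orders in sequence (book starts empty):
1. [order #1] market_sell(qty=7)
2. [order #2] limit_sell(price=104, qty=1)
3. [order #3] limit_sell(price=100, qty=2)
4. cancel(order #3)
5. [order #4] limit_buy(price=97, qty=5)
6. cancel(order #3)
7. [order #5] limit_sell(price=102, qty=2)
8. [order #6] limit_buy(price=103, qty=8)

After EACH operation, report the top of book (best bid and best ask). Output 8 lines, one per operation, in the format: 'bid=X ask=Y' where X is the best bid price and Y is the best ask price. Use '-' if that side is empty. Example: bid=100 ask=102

Answer: bid=- ask=-
bid=- ask=104
bid=- ask=100
bid=- ask=104
bid=97 ask=104
bid=97 ask=104
bid=97 ask=102
bid=103 ask=104

Derivation:
After op 1 [order #1] market_sell(qty=7): fills=none; bids=[-] asks=[-]
After op 2 [order #2] limit_sell(price=104, qty=1): fills=none; bids=[-] asks=[#2:1@104]
After op 3 [order #3] limit_sell(price=100, qty=2): fills=none; bids=[-] asks=[#3:2@100 #2:1@104]
After op 4 cancel(order #3): fills=none; bids=[-] asks=[#2:1@104]
After op 5 [order #4] limit_buy(price=97, qty=5): fills=none; bids=[#4:5@97] asks=[#2:1@104]
After op 6 cancel(order #3): fills=none; bids=[#4:5@97] asks=[#2:1@104]
After op 7 [order #5] limit_sell(price=102, qty=2): fills=none; bids=[#4:5@97] asks=[#5:2@102 #2:1@104]
After op 8 [order #6] limit_buy(price=103, qty=8): fills=#6x#5:2@102; bids=[#6:6@103 #4:5@97] asks=[#2:1@104]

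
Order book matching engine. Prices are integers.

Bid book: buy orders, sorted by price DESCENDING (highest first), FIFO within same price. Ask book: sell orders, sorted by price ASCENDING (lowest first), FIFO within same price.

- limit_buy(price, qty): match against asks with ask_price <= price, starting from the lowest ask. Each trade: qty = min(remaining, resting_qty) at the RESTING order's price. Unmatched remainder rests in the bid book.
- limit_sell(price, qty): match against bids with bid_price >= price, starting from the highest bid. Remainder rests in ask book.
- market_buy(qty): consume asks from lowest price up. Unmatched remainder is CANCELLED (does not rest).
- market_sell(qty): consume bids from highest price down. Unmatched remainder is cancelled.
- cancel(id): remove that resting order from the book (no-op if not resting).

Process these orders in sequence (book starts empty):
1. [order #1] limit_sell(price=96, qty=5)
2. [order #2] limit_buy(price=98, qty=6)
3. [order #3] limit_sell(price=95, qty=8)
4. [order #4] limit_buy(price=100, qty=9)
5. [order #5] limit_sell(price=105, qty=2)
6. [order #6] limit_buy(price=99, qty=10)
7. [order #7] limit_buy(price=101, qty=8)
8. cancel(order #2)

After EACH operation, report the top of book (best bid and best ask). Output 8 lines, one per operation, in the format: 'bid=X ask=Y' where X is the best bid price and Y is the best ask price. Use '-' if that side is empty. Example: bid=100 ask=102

Answer: bid=- ask=96
bid=98 ask=-
bid=- ask=95
bid=100 ask=-
bid=100 ask=105
bid=100 ask=105
bid=101 ask=105
bid=101 ask=105

Derivation:
After op 1 [order #1] limit_sell(price=96, qty=5): fills=none; bids=[-] asks=[#1:5@96]
After op 2 [order #2] limit_buy(price=98, qty=6): fills=#2x#1:5@96; bids=[#2:1@98] asks=[-]
After op 3 [order #3] limit_sell(price=95, qty=8): fills=#2x#3:1@98; bids=[-] asks=[#3:7@95]
After op 4 [order #4] limit_buy(price=100, qty=9): fills=#4x#3:7@95; bids=[#4:2@100] asks=[-]
After op 5 [order #5] limit_sell(price=105, qty=2): fills=none; bids=[#4:2@100] asks=[#5:2@105]
After op 6 [order #6] limit_buy(price=99, qty=10): fills=none; bids=[#4:2@100 #6:10@99] asks=[#5:2@105]
After op 7 [order #7] limit_buy(price=101, qty=8): fills=none; bids=[#7:8@101 #4:2@100 #6:10@99] asks=[#5:2@105]
After op 8 cancel(order #2): fills=none; bids=[#7:8@101 #4:2@100 #6:10@99] asks=[#5:2@105]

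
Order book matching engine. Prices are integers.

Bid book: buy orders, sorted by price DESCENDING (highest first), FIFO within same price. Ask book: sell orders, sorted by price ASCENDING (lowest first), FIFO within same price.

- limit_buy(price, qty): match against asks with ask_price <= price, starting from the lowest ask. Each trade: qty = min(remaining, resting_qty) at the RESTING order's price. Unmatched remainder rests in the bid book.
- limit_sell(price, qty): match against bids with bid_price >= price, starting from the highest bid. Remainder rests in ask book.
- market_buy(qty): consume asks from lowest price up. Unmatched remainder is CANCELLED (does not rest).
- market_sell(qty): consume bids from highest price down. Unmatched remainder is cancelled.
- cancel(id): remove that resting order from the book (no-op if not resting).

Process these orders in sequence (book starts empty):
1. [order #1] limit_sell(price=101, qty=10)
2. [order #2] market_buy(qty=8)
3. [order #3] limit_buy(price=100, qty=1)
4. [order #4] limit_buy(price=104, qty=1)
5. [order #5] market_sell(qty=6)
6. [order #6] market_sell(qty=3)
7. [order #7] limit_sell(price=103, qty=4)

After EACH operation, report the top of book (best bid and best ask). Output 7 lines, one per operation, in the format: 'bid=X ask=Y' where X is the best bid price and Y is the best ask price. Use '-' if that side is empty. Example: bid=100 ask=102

After op 1 [order #1] limit_sell(price=101, qty=10): fills=none; bids=[-] asks=[#1:10@101]
After op 2 [order #2] market_buy(qty=8): fills=#2x#1:8@101; bids=[-] asks=[#1:2@101]
After op 3 [order #3] limit_buy(price=100, qty=1): fills=none; bids=[#3:1@100] asks=[#1:2@101]
After op 4 [order #4] limit_buy(price=104, qty=1): fills=#4x#1:1@101; bids=[#3:1@100] asks=[#1:1@101]
After op 5 [order #5] market_sell(qty=6): fills=#3x#5:1@100; bids=[-] asks=[#1:1@101]
After op 6 [order #6] market_sell(qty=3): fills=none; bids=[-] asks=[#1:1@101]
After op 7 [order #7] limit_sell(price=103, qty=4): fills=none; bids=[-] asks=[#1:1@101 #7:4@103]

Answer: bid=- ask=101
bid=- ask=101
bid=100 ask=101
bid=100 ask=101
bid=- ask=101
bid=- ask=101
bid=- ask=101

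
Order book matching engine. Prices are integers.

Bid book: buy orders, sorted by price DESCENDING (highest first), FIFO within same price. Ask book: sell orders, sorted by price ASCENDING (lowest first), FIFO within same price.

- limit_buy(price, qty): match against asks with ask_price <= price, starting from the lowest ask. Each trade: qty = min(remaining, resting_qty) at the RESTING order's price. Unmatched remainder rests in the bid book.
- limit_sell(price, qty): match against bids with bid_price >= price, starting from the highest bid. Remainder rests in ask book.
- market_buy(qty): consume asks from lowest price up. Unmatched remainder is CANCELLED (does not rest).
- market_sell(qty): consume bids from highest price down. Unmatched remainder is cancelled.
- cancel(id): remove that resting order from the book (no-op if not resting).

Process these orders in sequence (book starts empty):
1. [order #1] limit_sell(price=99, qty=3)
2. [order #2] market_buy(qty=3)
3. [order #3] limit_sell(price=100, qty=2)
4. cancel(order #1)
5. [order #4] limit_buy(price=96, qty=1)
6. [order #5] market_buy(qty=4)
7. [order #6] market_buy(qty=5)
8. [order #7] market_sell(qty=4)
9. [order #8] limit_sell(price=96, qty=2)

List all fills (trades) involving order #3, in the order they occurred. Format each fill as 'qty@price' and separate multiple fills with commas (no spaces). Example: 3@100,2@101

After op 1 [order #1] limit_sell(price=99, qty=3): fills=none; bids=[-] asks=[#1:3@99]
After op 2 [order #2] market_buy(qty=3): fills=#2x#1:3@99; bids=[-] asks=[-]
After op 3 [order #3] limit_sell(price=100, qty=2): fills=none; bids=[-] asks=[#3:2@100]
After op 4 cancel(order #1): fills=none; bids=[-] asks=[#3:2@100]
After op 5 [order #4] limit_buy(price=96, qty=1): fills=none; bids=[#4:1@96] asks=[#3:2@100]
After op 6 [order #5] market_buy(qty=4): fills=#5x#3:2@100; bids=[#4:1@96] asks=[-]
After op 7 [order #6] market_buy(qty=5): fills=none; bids=[#4:1@96] asks=[-]
After op 8 [order #7] market_sell(qty=4): fills=#4x#7:1@96; bids=[-] asks=[-]
After op 9 [order #8] limit_sell(price=96, qty=2): fills=none; bids=[-] asks=[#8:2@96]

Answer: 2@100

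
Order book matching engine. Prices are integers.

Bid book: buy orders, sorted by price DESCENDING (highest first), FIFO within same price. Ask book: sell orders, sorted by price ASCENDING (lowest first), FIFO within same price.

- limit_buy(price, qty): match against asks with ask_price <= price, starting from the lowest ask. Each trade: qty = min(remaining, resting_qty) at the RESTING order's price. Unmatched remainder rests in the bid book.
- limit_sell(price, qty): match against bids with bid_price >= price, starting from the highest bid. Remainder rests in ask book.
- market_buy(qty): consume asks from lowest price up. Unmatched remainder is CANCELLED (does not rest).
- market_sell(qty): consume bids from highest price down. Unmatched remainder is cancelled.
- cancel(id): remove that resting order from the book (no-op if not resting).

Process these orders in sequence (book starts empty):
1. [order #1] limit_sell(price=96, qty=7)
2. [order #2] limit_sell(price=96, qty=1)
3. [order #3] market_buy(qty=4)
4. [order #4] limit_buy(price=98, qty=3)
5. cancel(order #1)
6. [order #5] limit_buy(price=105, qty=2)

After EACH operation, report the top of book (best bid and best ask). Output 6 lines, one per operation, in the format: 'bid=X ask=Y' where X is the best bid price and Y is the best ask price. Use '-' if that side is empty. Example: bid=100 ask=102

After op 1 [order #1] limit_sell(price=96, qty=7): fills=none; bids=[-] asks=[#1:7@96]
After op 2 [order #2] limit_sell(price=96, qty=1): fills=none; bids=[-] asks=[#1:7@96 #2:1@96]
After op 3 [order #3] market_buy(qty=4): fills=#3x#1:4@96; bids=[-] asks=[#1:3@96 #2:1@96]
After op 4 [order #4] limit_buy(price=98, qty=3): fills=#4x#1:3@96; bids=[-] asks=[#2:1@96]
After op 5 cancel(order #1): fills=none; bids=[-] asks=[#2:1@96]
After op 6 [order #5] limit_buy(price=105, qty=2): fills=#5x#2:1@96; bids=[#5:1@105] asks=[-]

Answer: bid=- ask=96
bid=- ask=96
bid=- ask=96
bid=- ask=96
bid=- ask=96
bid=105 ask=-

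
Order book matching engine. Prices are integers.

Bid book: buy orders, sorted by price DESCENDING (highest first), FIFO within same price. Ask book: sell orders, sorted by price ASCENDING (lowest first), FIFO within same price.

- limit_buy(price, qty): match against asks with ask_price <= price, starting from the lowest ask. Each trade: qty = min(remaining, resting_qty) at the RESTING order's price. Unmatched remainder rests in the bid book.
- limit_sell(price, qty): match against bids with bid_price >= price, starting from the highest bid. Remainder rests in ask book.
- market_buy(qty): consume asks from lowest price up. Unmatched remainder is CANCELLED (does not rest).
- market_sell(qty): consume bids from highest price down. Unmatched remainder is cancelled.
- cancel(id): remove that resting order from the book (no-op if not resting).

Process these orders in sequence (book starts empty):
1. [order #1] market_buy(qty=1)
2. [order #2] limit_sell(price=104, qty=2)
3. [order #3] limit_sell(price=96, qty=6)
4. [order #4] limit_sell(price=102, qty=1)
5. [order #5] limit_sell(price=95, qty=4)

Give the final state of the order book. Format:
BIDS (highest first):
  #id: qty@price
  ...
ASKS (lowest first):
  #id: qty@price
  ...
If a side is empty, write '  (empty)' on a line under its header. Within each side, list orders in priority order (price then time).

Answer: BIDS (highest first):
  (empty)
ASKS (lowest first):
  #5: 4@95
  #3: 6@96
  #4: 1@102
  #2: 2@104

Derivation:
After op 1 [order #1] market_buy(qty=1): fills=none; bids=[-] asks=[-]
After op 2 [order #2] limit_sell(price=104, qty=2): fills=none; bids=[-] asks=[#2:2@104]
After op 3 [order #3] limit_sell(price=96, qty=6): fills=none; bids=[-] asks=[#3:6@96 #2:2@104]
After op 4 [order #4] limit_sell(price=102, qty=1): fills=none; bids=[-] asks=[#3:6@96 #4:1@102 #2:2@104]
After op 5 [order #5] limit_sell(price=95, qty=4): fills=none; bids=[-] asks=[#5:4@95 #3:6@96 #4:1@102 #2:2@104]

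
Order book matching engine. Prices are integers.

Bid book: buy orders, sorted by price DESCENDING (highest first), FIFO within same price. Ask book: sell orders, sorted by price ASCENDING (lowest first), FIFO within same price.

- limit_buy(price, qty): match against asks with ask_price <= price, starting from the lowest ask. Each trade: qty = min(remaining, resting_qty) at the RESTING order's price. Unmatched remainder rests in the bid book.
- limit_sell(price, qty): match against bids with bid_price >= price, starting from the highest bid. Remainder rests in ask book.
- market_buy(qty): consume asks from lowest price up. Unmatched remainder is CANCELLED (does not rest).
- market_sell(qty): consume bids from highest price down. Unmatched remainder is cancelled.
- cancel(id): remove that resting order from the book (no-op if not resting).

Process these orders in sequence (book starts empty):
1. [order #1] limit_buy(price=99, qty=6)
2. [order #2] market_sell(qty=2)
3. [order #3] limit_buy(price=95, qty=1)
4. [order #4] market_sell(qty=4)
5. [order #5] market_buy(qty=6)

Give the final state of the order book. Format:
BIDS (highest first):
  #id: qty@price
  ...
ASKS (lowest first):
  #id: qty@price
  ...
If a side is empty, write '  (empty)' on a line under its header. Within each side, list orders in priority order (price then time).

Answer: BIDS (highest first):
  #3: 1@95
ASKS (lowest first):
  (empty)

Derivation:
After op 1 [order #1] limit_buy(price=99, qty=6): fills=none; bids=[#1:6@99] asks=[-]
After op 2 [order #2] market_sell(qty=2): fills=#1x#2:2@99; bids=[#1:4@99] asks=[-]
After op 3 [order #3] limit_buy(price=95, qty=1): fills=none; bids=[#1:4@99 #3:1@95] asks=[-]
After op 4 [order #4] market_sell(qty=4): fills=#1x#4:4@99; bids=[#3:1@95] asks=[-]
After op 5 [order #5] market_buy(qty=6): fills=none; bids=[#3:1@95] asks=[-]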